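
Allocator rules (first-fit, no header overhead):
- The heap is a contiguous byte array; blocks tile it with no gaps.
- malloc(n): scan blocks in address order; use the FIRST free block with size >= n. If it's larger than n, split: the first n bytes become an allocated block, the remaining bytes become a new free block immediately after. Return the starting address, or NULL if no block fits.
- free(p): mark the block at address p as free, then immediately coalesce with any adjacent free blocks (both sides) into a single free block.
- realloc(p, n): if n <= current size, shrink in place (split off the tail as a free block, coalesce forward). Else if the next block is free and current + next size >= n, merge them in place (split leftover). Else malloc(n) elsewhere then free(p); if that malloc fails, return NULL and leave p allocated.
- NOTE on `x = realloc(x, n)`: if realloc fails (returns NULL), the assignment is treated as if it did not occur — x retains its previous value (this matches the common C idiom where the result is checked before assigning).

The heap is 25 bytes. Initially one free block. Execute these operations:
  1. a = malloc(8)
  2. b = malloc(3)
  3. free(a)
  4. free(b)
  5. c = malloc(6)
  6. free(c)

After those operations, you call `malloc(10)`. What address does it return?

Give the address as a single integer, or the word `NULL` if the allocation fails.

Answer: 0

Derivation:
Op 1: a = malloc(8) -> a = 0; heap: [0-7 ALLOC][8-24 FREE]
Op 2: b = malloc(3) -> b = 8; heap: [0-7 ALLOC][8-10 ALLOC][11-24 FREE]
Op 3: free(a) -> (freed a); heap: [0-7 FREE][8-10 ALLOC][11-24 FREE]
Op 4: free(b) -> (freed b); heap: [0-24 FREE]
Op 5: c = malloc(6) -> c = 0; heap: [0-5 ALLOC][6-24 FREE]
Op 6: free(c) -> (freed c); heap: [0-24 FREE]
malloc(10): first-fit scan over [0-24 FREE] -> 0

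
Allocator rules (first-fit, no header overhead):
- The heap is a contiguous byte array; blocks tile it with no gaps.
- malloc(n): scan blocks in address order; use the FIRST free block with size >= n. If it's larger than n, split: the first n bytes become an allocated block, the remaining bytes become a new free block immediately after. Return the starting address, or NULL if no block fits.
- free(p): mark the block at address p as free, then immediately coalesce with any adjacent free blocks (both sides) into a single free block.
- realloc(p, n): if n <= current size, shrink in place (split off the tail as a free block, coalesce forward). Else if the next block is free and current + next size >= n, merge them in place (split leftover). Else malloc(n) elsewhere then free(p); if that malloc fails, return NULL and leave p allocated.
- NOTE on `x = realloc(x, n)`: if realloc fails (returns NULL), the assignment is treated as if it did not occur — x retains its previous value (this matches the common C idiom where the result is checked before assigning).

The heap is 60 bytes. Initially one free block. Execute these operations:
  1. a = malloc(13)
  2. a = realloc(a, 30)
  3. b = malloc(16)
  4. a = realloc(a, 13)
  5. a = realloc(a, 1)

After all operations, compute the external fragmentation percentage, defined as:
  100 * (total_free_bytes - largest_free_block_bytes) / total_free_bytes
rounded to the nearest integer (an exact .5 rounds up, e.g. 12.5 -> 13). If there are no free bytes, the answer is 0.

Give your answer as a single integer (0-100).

Op 1: a = malloc(13) -> a = 0; heap: [0-12 ALLOC][13-59 FREE]
Op 2: a = realloc(a, 30) -> a = 0; heap: [0-29 ALLOC][30-59 FREE]
Op 3: b = malloc(16) -> b = 30; heap: [0-29 ALLOC][30-45 ALLOC][46-59 FREE]
Op 4: a = realloc(a, 13) -> a = 0; heap: [0-12 ALLOC][13-29 FREE][30-45 ALLOC][46-59 FREE]
Op 5: a = realloc(a, 1) -> a = 0; heap: [0-0 ALLOC][1-29 FREE][30-45 ALLOC][46-59 FREE]
Free blocks: [29 14] total_free=43 largest=29 -> 100*(43-29)/43 = 1400/43 ≈ 32.558 -> rounds to 33

Answer: 33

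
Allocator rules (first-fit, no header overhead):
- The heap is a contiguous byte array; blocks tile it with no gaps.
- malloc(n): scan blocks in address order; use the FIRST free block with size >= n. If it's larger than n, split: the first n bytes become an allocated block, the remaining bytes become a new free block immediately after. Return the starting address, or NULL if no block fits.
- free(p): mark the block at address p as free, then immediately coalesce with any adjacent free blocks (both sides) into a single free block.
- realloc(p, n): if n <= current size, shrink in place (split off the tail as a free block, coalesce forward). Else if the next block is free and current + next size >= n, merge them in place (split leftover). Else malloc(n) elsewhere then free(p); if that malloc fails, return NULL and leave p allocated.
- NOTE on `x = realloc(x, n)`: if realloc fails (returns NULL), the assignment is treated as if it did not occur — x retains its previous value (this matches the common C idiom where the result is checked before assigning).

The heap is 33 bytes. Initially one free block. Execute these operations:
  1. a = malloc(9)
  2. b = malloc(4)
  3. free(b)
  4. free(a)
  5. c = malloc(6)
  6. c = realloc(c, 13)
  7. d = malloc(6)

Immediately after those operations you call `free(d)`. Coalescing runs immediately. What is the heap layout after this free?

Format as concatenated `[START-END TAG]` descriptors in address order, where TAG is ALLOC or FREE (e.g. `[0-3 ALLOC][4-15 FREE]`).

Answer: [0-12 ALLOC][13-32 FREE]

Derivation:
Op 1: a = malloc(9) -> a = 0; heap: [0-8 ALLOC][9-32 FREE]
Op 2: b = malloc(4) -> b = 9; heap: [0-8 ALLOC][9-12 ALLOC][13-32 FREE]
Op 3: free(b) -> (freed b); heap: [0-8 ALLOC][9-32 FREE]
Op 4: free(a) -> (freed a); heap: [0-32 FREE]
Op 5: c = malloc(6) -> c = 0; heap: [0-5 ALLOC][6-32 FREE]
Op 6: c = realloc(c, 13) -> c = 0; heap: [0-12 ALLOC][13-32 FREE]
Op 7: d = malloc(6) -> d = 13; heap: [0-12 ALLOC][13-18 ALLOC][19-32 FREE]
free(d): d = 13 -> block [13-18 ALLOC]; mark free, coalesce with adjacent free neighbors -> [0-12 ALLOC][13-32 FREE]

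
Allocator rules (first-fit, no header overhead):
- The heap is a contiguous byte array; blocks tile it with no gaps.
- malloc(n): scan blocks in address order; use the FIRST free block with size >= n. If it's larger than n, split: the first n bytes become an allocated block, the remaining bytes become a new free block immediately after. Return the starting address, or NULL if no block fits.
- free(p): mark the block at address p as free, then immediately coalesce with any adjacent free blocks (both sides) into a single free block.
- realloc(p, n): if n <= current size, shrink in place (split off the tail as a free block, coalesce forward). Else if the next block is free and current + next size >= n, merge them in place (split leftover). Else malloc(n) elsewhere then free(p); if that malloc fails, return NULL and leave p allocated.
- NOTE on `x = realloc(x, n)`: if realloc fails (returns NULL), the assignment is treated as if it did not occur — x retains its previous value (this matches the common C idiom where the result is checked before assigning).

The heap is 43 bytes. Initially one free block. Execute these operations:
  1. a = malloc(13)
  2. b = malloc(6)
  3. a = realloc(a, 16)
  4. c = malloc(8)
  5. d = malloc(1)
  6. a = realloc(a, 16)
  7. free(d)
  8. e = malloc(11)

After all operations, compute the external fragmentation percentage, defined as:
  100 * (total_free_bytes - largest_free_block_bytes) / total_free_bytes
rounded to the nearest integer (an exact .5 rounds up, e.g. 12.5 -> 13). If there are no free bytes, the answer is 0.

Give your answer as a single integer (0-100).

Op 1: a = malloc(13) -> a = 0; heap: [0-12 ALLOC][13-42 FREE]
Op 2: b = malloc(6) -> b = 13; heap: [0-12 ALLOC][13-18 ALLOC][19-42 FREE]
Op 3: a = realloc(a, 16) -> a = 19; heap: [0-12 FREE][13-18 ALLOC][19-34 ALLOC][35-42 FREE]
Op 4: c = malloc(8) -> c = 0; heap: [0-7 ALLOC][8-12 FREE][13-18 ALLOC][19-34 ALLOC][35-42 FREE]
Op 5: d = malloc(1) -> d = 8; heap: [0-7 ALLOC][8-8 ALLOC][9-12 FREE][13-18 ALLOC][19-34 ALLOC][35-42 FREE]
Op 6: a = realloc(a, 16) -> a = 19; heap: [0-7 ALLOC][8-8 ALLOC][9-12 FREE][13-18 ALLOC][19-34 ALLOC][35-42 FREE]
Op 7: free(d) -> (freed d); heap: [0-7 ALLOC][8-12 FREE][13-18 ALLOC][19-34 ALLOC][35-42 FREE]
Op 8: e = malloc(11) -> e = NULL; heap: [0-7 ALLOC][8-12 FREE][13-18 ALLOC][19-34 ALLOC][35-42 FREE]
Free blocks: [5 8] total_free=13 largest=8 -> 100*(13-8)/13 = 500/13 ≈ 38.462 -> rounds to 38

Answer: 38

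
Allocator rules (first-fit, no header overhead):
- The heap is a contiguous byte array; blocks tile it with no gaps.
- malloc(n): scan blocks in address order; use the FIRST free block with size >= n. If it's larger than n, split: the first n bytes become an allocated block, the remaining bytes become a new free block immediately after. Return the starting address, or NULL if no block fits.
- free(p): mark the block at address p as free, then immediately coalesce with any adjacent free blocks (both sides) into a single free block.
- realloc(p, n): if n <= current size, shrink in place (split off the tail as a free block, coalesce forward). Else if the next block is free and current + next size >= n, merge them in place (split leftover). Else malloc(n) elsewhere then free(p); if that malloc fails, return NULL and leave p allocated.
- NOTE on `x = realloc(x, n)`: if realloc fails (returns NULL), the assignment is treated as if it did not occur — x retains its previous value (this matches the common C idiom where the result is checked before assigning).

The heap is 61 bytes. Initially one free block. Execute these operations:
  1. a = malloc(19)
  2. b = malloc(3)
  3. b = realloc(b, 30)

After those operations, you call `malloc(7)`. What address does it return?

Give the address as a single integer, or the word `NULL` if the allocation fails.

Answer: 49

Derivation:
Op 1: a = malloc(19) -> a = 0; heap: [0-18 ALLOC][19-60 FREE]
Op 2: b = malloc(3) -> b = 19; heap: [0-18 ALLOC][19-21 ALLOC][22-60 FREE]
Op 3: b = realloc(b, 30) -> b = 19; heap: [0-18 ALLOC][19-48 ALLOC][49-60 FREE]
malloc(7): first-fit scan over [0-18 ALLOC][19-48 ALLOC][49-60 FREE] -> 49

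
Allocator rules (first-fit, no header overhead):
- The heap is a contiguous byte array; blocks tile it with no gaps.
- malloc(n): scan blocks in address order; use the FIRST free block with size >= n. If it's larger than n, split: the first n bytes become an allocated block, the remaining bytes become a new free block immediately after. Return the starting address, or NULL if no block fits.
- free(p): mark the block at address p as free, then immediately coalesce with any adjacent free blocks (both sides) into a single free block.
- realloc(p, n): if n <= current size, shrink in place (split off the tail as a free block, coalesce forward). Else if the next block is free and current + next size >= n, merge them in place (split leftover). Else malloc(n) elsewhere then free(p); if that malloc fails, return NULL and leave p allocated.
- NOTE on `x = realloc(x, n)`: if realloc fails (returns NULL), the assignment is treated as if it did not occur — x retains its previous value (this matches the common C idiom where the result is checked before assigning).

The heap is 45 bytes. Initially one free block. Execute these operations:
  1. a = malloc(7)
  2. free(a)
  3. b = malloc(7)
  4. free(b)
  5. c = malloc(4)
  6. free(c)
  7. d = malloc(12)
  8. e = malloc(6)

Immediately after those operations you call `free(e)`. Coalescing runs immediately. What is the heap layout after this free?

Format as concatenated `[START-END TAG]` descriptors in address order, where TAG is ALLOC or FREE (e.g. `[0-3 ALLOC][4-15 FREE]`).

Op 1: a = malloc(7) -> a = 0; heap: [0-6 ALLOC][7-44 FREE]
Op 2: free(a) -> (freed a); heap: [0-44 FREE]
Op 3: b = malloc(7) -> b = 0; heap: [0-6 ALLOC][7-44 FREE]
Op 4: free(b) -> (freed b); heap: [0-44 FREE]
Op 5: c = malloc(4) -> c = 0; heap: [0-3 ALLOC][4-44 FREE]
Op 6: free(c) -> (freed c); heap: [0-44 FREE]
Op 7: d = malloc(12) -> d = 0; heap: [0-11 ALLOC][12-44 FREE]
Op 8: e = malloc(6) -> e = 12; heap: [0-11 ALLOC][12-17 ALLOC][18-44 FREE]
free(e): e = 12 -> block [12-17 ALLOC]; mark free, coalesce with adjacent free neighbors -> [0-11 ALLOC][12-44 FREE]

Answer: [0-11 ALLOC][12-44 FREE]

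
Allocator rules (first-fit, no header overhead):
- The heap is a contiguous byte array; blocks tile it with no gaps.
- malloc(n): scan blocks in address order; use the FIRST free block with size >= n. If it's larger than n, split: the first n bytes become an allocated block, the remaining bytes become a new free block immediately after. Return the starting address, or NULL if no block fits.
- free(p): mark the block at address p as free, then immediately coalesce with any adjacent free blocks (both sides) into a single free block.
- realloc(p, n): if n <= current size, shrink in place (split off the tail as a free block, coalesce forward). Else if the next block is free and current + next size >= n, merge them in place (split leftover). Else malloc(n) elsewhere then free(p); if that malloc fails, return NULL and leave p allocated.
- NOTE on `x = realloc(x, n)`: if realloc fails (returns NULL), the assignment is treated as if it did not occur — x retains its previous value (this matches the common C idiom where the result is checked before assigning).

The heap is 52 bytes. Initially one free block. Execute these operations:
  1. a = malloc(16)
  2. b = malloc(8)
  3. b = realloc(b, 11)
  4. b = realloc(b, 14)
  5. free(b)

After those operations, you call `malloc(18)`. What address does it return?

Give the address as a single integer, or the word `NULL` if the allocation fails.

Op 1: a = malloc(16) -> a = 0; heap: [0-15 ALLOC][16-51 FREE]
Op 2: b = malloc(8) -> b = 16; heap: [0-15 ALLOC][16-23 ALLOC][24-51 FREE]
Op 3: b = realloc(b, 11) -> b = 16; heap: [0-15 ALLOC][16-26 ALLOC][27-51 FREE]
Op 4: b = realloc(b, 14) -> b = 16; heap: [0-15 ALLOC][16-29 ALLOC][30-51 FREE]
Op 5: free(b) -> (freed b); heap: [0-15 ALLOC][16-51 FREE]
malloc(18): first-fit scan over [0-15 ALLOC][16-51 FREE] -> 16

Answer: 16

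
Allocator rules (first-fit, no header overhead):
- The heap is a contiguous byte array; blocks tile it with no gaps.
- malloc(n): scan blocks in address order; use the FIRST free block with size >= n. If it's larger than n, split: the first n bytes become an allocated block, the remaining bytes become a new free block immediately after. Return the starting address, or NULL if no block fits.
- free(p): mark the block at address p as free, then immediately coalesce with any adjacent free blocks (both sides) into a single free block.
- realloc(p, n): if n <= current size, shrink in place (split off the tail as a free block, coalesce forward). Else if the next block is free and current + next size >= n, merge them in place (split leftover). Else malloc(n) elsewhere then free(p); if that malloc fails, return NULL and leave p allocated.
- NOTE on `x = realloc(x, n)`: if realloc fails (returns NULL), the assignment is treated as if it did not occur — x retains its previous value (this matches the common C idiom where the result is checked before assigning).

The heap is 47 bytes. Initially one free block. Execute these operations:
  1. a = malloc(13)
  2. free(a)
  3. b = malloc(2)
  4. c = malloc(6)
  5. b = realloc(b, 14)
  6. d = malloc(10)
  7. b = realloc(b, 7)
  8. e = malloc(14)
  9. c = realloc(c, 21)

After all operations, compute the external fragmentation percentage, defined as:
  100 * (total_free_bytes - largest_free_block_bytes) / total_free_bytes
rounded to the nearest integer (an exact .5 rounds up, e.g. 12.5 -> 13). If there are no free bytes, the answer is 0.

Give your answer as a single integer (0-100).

Op 1: a = malloc(13) -> a = 0; heap: [0-12 ALLOC][13-46 FREE]
Op 2: free(a) -> (freed a); heap: [0-46 FREE]
Op 3: b = malloc(2) -> b = 0; heap: [0-1 ALLOC][2-46 FREE]
Op 4: c = malloc(6) -> c = 2; heap: [0-1 ALLOC][2-7 ALLOC][8-46 FREE]
Op 5: b = realloc(b, 14) -> b = 8; heap: [0-1 FREE][2-7 ALLOC][8-21 ALLOC][22-46 FREE]
Op 6: d = malloc(10) -> d = 22; heap: [0-1 FREE][2-7 ALLOC][8-21 ALLOC][22-31 ALLOC][32-46 FREE]
Op 7: b = realloc(b, 7) -> b = 8; heap: [0-1 FREE][2-7 ALLOC][8-14 ALLOC][15-21 FREE][22-31 ALLOC][32-46 FREE]
Op 8: e = malloc(14) -> e = 32; heap: [0-1 FREE][2-7 ALLOC][8-14 ALLOC][15-21 FREE][22-31 ALLOC][32-45 ALLOC][46-46 FREE]
Op 9: c = realloc(c, 21) -> NULL (c unchanged); heap: [0-1 FREE][2-7 ALLOC][8-14 ALLOC][15-21 FREE][22-31 ALLOC][32-45 ALLOC][46-46 FREE]
Free blocks: [2 7 1] total_free=10 largest=7 -> 100*(10-7)/10 = 300/10 = 30

Answer: 30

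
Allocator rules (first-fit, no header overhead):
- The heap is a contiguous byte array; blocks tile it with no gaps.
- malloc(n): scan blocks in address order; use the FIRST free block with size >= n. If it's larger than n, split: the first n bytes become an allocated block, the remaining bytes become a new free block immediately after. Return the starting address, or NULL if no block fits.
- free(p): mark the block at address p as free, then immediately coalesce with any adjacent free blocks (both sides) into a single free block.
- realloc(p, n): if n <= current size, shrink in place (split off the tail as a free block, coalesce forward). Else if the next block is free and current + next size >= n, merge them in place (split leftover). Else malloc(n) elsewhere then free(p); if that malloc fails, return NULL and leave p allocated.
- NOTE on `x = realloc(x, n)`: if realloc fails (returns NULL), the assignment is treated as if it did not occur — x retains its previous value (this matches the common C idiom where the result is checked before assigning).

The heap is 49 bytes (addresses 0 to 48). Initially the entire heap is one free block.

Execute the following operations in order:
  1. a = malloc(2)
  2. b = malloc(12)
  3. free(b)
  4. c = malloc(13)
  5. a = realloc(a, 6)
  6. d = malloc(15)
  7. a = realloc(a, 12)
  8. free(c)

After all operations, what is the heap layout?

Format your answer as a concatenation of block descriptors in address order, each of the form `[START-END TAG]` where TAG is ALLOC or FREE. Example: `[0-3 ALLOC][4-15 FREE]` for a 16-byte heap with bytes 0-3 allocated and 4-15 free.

Answer: [0-20 FREE][21-35 ALLOC][36-47 ALLOC][48-48 FREE]

Derivation:
Op 1: a = malloc(2) -> a = 0; heap: [0-1 ALLOC][2-48 FREE]
Op 2: b = malloc(12) -> b = 2; heap: [0-1 ALLOC][2-13 ALLOC][14-48 FREE]
Op 3: free(b) -> (freed b); heap: [0-1 ALLOC][2-48 FREE]
Op 4: c = malloc(13) -> c = 2; heap: [0-1 ALLOC][2-14 ALLOC][15-48 FREE]
Op 5: a = realloc(a, 6) -> a = 15; heap: [0-1 FREE][2-14 ALLOC][15-20 ALLOC][21-48 FREE]
Op 6: d = malloc(15) -> d = 21; heap: [0-1 FREE][2-14 ALLOC][15-20 ALLOC][21-35 ALLOC][36-48 FREE]
Op 7: a = realloc(a, 12) -> a = 36; heap: [0-1 FREE][2-14 ALLOC][15-20 FREE][21-35 ALLOC][36-47 ALLOC][48-48 FREE]
Op 8: free(c) -> (freed c); heap: [0-20 FREE][21-35 ALLOC][36-47 ALLOC][48-48 FREE]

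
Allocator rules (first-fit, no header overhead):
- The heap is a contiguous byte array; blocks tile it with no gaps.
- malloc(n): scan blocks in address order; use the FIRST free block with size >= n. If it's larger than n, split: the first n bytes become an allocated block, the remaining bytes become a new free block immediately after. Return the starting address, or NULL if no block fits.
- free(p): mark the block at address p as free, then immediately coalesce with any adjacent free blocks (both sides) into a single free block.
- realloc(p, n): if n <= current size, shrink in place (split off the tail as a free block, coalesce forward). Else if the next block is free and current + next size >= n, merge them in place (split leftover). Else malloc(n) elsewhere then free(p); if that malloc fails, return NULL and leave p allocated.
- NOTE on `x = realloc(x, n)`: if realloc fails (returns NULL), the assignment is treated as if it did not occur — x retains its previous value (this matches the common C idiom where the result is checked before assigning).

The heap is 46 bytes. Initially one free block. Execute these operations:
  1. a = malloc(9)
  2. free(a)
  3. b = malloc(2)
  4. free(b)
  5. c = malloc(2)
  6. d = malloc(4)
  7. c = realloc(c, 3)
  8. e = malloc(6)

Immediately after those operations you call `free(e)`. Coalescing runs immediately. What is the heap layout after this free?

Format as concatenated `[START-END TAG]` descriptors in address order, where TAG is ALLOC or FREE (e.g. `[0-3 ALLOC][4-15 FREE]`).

Op 1: a = malloc(9) -> a = 0; heap: [0-8 ALLOC][9-45 FREE]
Op 2: free(a) -> (freed a); heap: [0-45 FREE]
Op 3: b = malloc(2) -> b = 0; heap: [0-1 ALLOC][2-45 FREE]
Op 4: free(b) -> (freed b); heap: [0-45 FREE]
Op 5: c = malloc(2) -> c = 0; heap: [0-1 ALLOC][2-45 FREE]
Op 6: d = malloc(4) -> d = 2; heap: [0-1 ALLOC][2-5 ALLOC][6-45 FREE]
Op 7: c = realloc(c, 3) -> c = 6; heap: [0-1 FREE][2-5 ALLOC][6-8 ALLOC][9-45 FREE]
Op 8: e = malloc(6) -> e = 9; heap: [0-1 FREE][2-5 ALLOC][6-8 ALLOC][9-14 ALLOC][15-45 FREE]
free(e): e = 9 -> block [9-14 ALLOC]; mark free, coalesce with adjacent free neighbors -> [0-1 FREE][2-5 ALLOC][6-8 ALLOC][9-45 FREE]

Answer: [0-1 FREE][2-5 ALLOC][6-8 ALLOC][9-45 FREE]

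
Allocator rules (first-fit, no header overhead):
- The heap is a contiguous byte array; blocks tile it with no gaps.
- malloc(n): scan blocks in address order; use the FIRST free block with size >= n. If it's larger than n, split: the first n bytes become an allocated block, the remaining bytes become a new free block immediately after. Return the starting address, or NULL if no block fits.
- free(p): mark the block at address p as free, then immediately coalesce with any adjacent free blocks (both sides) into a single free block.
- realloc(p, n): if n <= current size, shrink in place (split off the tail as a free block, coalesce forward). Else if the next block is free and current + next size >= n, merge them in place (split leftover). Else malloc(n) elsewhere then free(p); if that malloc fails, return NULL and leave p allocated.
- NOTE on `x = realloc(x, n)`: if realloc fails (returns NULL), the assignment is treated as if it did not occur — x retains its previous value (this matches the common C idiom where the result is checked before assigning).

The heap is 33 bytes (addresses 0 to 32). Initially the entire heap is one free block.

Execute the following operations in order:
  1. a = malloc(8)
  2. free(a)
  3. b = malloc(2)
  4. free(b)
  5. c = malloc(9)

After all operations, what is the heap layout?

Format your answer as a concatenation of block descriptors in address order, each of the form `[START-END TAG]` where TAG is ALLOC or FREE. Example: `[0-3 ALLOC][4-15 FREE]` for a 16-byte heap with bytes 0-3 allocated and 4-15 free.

Op 1: a = malloc(8) -> a = 0; heap: [0-7 ALLOC][8-32 FREE]
Op 2: free(a) -> (freed a); heap: [0-32 FREE]
Op 3: b = malloc(2) -> b = 0; heap: [0-1 ALLOC][2-32 FREE]
Op 4: free(b) -> (freed b); heap: [0-32 FREE]
Op 5: c = malloc(9) -> c = 0; heap: [0-8 ALLOC][9-32 FREE]

Answer: [0-8 ALLOC][9-32 FREE]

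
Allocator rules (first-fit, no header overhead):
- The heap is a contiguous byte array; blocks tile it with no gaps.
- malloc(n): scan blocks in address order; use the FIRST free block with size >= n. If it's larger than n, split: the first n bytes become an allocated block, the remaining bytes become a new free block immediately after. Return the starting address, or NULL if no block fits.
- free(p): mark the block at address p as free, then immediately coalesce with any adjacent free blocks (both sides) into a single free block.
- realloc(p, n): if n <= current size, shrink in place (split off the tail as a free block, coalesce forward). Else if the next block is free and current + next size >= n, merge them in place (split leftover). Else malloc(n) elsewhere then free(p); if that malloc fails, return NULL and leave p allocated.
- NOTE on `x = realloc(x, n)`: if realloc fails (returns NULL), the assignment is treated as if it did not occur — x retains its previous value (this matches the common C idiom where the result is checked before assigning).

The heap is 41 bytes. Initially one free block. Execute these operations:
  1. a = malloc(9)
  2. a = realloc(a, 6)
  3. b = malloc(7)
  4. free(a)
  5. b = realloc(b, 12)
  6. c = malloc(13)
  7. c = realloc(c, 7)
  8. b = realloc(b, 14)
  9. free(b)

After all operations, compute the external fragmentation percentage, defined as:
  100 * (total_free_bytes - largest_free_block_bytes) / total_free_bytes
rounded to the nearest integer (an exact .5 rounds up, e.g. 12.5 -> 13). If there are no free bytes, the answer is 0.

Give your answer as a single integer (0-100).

Op 1: a = malloc(9) -> a = 0; heap: [0-8 ALLOC][9-40 FREE]
Op 2: a = realloc(a, 6) -> a = 0; heap: [0-5 ALLOC][6-40 FREE]
Op 3: b = malloc(7) -> b = 6; heap: [0-5 ALLOC][6-12 ALLOC][13-40 FREE]
Op 4: free(a) -> (freed a); heap: [0-5 FREE][6-12 ALLOC][13-40 FREE]
Op 5: b = realloc(b, 12) -> b = 6; heap: [0-5 FREE][6-17 ALLOC][18-40 FREE]
Op 6: c = malloc(13) -> c = 18; heap: [0-5 FREE][6-17 ALLOC][18-30 ALLOC][31-40 FREE]
Op 7: c = realloc(c, 7) -> c = 18; heap: [0-5 FREE][6-17 ALLOC][18-24 ALLOC][25-40 FREE]
Op 8: b = realloc(b, 14) -> b = 25; heap: [0-17 FREE][18-24 ALLOC][25-38 ALLOC][39-40 FREE]
Op 9: free(b) -> (freed b); heap: [0-17 FREE][18-24 ALLOC][25-40 FREE]
Free blocks: [18 16] total_free=34 largest=18 -> 100*(34-18)/34 = 1600/34 ≈ 47.059 -> rounds to 47

Answer: 47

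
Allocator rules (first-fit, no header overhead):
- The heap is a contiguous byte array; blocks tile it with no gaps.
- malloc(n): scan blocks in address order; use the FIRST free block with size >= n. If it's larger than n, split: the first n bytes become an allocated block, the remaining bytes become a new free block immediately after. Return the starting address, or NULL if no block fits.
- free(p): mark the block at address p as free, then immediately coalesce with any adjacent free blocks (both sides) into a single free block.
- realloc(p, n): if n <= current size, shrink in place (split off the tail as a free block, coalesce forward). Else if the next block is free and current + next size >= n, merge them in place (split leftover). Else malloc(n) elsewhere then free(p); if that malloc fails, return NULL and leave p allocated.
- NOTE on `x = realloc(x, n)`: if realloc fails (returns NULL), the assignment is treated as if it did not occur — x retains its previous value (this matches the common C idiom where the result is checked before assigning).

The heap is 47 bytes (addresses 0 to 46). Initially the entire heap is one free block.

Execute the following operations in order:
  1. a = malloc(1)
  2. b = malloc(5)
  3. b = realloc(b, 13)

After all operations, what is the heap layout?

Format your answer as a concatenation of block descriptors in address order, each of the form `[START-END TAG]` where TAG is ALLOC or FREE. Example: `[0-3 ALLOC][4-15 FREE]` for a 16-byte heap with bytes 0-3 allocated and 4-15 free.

Answer: [0-0 ALLOC][1-13 ALLOC][14-46 FREE]

Derivation:
Op 1: a = malloc(1) -> a = 0; heap: [0-0 ALLOC][1-46 FREE]
Op 2: b = malloc(5) -> b = 1; heap: [0-0 ALLOC][1-5 ALLOC][6-46 FREE]
Op 3: b = realloc(b, 13) -> b = 1; heap: [0-0 ALLOC][1-13 ALLOC][14-46 FREE]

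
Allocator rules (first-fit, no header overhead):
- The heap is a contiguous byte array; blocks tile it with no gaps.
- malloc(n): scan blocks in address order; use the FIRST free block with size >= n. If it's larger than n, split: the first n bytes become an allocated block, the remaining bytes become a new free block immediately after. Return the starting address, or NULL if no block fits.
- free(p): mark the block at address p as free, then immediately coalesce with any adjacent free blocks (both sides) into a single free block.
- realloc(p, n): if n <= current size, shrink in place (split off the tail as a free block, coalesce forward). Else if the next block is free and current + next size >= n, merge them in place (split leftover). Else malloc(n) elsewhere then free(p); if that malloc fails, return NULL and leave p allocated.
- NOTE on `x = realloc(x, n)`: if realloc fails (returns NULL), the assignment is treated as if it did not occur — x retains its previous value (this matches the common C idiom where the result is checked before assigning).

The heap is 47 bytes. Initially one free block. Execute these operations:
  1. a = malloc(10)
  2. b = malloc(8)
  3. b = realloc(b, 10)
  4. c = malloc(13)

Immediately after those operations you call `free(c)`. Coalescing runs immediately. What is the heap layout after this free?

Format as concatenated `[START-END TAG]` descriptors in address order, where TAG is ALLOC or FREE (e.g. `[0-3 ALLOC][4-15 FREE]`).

Op 1: a = malloc(10) -> a = 0; heap: [0-9 ALLOC][10-46 FREE]
Op 2: b = malloc(8) -> b = 10; heap: [0-9 ALLOC][10-17 ALLOC][18-46 FREE]
Op 3: b = realloc(b, 10) -> b = 10; heap: [0-9 ALLOC][10-19 ALLOC][20-46 FREE]
Op 4: c = malloc(13) -> c = 20; heap: [0-9 ALLOC][10-19 ALLOC][20-32 ALLOC][33-46 FREE]
free(c): c = 20 -> block [20-32 ALLOC]; mark free, coalesce with adjacent free neighbors -> [0-9 ALLOC][10-19 ALLOC][20-46 FREE]

Answer: [0-9 ALLOC][10-19 ALLOC][20-46 FREE]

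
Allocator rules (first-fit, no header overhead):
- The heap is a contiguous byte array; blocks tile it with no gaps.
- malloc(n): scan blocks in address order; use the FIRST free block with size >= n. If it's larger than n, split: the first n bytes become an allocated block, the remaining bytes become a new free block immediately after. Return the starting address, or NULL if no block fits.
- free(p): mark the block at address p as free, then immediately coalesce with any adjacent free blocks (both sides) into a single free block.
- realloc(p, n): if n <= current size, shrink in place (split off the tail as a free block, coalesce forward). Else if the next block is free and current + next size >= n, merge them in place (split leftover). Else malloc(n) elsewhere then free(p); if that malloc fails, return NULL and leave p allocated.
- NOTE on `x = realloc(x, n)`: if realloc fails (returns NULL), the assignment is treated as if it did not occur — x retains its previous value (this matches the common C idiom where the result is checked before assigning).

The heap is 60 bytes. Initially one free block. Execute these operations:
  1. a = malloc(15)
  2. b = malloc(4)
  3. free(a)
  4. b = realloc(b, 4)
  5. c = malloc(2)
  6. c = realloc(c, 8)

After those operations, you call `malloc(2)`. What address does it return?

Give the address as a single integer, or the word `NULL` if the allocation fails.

Answer: 8

Derivation:
Op 1: a = malloc(15) -> a = 0; heap: [0-14 ALLOC][15-59 FREE]
Op 2: b = malloc(4) -> b = 15; heap: [0-14 ALLOC][15-18 ALLOC][19-59 FREE]
Op 3: free(a) -> (freed a); heap: [0-14 FREE][15-18 ALLOC][19-59 FREE]
Op 4: b = realloc(b, 4) -> b = 15; heap: [0-14 FREE][15-18 ALLOC][19-59 FREE]
Op 5: c = malloc(2) -> c = 0; heap: [0-1 ALLOC][2-14 FREE][15-18 ALLOC][19-59 FREE]
Op 6: c = realloc(c, 8) -> c = 0; heap: [0-7 ALLOC][8-14 FREE][15-18 ALLOC][19-59 FREE]
malloc(2): first-fit scan over [0-7 ALLOC][8-14 FREE][15-18 ALLOC][19-59 FREE] -> 8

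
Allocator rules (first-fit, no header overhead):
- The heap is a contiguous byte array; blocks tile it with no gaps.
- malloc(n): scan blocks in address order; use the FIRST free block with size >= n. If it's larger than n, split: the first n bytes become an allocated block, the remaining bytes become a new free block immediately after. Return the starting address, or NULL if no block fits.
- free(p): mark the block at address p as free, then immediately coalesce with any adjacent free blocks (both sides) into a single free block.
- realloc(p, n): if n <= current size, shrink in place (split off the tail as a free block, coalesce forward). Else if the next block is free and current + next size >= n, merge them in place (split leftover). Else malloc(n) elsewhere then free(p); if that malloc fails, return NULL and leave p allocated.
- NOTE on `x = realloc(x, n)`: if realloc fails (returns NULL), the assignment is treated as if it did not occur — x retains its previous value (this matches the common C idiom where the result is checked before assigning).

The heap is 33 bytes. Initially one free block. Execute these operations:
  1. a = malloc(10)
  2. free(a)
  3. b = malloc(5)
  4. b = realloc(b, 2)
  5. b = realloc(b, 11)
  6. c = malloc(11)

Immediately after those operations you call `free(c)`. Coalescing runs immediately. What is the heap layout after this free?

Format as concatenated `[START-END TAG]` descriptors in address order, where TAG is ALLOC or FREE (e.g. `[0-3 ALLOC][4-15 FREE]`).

Answer: [0-10 ALLOC][11-32 FREE]

Derivation:
Op 1: a = malloc(10) -> a = 0; heap: [0-9 ALLOC][10-32 FREE]
Op 2: free(a) -> (freed a); heap: [0-32 FREE]
Op 3: b = malloc(5) -> b = 0; heap: [0-4 ALLOC][5-32 FREE]
Op 4: b = realloc(b, 2) -> b = 0; heap: [0-1 ALLOC][2-32 FREE]
Op 5: b = realloc(b, 11) -> b = 0; heap: [0-10 ALLOC][11-32 FREE]
Op 6: c = malloc(11) -> c = 11; heap: [0-10 ALLOC][11-21 ALLOC][22-32 FREE]
free(c): c = 11 -> block [11-21 ALLOC]; mark free, coalesce with adjacent free neighbors -> [0-10 ALLOC][11-32 FREE]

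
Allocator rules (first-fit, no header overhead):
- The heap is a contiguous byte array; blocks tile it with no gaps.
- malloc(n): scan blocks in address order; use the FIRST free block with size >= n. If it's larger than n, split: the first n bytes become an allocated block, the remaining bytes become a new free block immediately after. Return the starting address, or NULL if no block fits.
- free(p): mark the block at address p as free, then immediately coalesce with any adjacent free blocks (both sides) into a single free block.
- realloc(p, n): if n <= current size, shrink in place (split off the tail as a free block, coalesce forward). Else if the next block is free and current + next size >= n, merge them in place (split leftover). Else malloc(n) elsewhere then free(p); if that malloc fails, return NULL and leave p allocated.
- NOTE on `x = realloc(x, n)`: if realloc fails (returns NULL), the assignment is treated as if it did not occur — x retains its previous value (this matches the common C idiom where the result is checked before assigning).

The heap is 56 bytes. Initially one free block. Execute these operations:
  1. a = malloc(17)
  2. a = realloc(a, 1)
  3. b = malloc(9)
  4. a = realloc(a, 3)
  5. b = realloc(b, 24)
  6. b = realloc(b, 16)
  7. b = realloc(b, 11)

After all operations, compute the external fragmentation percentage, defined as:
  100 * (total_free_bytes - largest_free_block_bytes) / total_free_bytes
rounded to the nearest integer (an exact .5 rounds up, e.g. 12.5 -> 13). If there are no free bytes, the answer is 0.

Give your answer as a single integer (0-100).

Answer: 24

Derivation:
Op 1: a = malloc(17) -> a = 0; heap: [0-16 ALLOC][17-55 FREE]
Op 2: a = realloc(a, 1) -> a = 0; heap: [0-0 ALLOC][1-55 FREE]
Op 3: b = malloc(9) -> b = 1; heap: [0-0 ALLOC][1-9 ALLOC][10-55 FREE]
Op 4: a = realloc(a, 3) -> a = 10; heap: [0-0 FREE][1-9 ALLOC][10-12 ALLOC][13-55 FREE]
Op 5: b = realloc(b, 24) -> b = 13; heap: [0-9 FREE][10-12 ALLOC][13-36 ALLOC][37-55 FREE]
Op 6: b = realloc(b, 16) -> b = 13; heap: [0-9 FREE][10-12 ALLOC][13-28 ALLOC][29-55 FREE]
Op 7: b = realloc(b, 11) -> b = 13; heap: [0-9 FREE][10-12 ALLOC][13-23 ALLOC][24-55 FREE]
Free blocks: [10 32] total_free=42 largest=32 -> 100*(42-32)/42 = 1000/42 ≈ 23.810 -> rounds to 24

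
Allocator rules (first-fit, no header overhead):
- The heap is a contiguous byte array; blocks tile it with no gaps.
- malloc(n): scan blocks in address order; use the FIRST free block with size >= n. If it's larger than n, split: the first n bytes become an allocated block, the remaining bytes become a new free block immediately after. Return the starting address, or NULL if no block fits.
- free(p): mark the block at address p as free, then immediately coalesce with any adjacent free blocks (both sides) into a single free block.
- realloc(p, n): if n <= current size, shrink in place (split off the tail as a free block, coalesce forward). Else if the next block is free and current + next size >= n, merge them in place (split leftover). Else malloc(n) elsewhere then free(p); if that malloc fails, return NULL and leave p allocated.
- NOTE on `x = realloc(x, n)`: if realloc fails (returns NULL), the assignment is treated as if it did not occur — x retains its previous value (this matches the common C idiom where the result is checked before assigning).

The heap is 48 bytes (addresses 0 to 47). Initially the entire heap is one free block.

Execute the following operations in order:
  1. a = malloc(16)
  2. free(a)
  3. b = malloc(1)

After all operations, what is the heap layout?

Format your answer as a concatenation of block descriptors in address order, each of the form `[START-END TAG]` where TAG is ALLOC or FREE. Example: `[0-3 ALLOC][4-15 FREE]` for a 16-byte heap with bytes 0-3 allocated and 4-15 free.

Op 1: a = malloc(16) -> a = 0; heap: [0-15 ALLOC][16-47 FREE]
Op 2: free(a) -> (freed a); heap: [0-47 FREE]
Op 3: b = malloc(1) -> b = 0; heap: [0-0 ALLOC][1-47 FREE]

Answer: [0-0 ALLOC][1-47 FREE]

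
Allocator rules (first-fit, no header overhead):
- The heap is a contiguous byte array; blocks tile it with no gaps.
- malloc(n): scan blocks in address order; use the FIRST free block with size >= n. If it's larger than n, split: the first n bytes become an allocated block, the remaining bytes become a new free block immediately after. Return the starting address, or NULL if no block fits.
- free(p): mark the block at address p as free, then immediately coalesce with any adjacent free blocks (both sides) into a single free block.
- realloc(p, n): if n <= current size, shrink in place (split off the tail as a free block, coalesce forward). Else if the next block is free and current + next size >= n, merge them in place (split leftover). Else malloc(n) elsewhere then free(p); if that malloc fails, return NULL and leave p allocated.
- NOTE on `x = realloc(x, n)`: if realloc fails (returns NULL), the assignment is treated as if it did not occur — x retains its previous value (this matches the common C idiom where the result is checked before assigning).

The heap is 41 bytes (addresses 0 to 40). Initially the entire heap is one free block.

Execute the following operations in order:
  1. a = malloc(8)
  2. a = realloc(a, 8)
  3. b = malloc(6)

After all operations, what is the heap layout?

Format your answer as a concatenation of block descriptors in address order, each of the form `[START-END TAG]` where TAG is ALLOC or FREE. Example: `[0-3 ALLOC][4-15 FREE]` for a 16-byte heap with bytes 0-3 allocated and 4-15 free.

Answer: [0-7 ALLOC][8-13 ALLOC][14-40 FREE]

Derivation:
Op 1: a = malloc(8) -> a = 0; heap: [0-7 ALLOC][8-40 FREE]
Op 2: a = realloc(a, 8) -> a = 0; heap: [0-7 ALLOC][8-40 FREE]
Op 3: b = malloc(6) -> b = 8; heap: [0-7 ALLOC][8-13 ALLOC][14-40 FREE]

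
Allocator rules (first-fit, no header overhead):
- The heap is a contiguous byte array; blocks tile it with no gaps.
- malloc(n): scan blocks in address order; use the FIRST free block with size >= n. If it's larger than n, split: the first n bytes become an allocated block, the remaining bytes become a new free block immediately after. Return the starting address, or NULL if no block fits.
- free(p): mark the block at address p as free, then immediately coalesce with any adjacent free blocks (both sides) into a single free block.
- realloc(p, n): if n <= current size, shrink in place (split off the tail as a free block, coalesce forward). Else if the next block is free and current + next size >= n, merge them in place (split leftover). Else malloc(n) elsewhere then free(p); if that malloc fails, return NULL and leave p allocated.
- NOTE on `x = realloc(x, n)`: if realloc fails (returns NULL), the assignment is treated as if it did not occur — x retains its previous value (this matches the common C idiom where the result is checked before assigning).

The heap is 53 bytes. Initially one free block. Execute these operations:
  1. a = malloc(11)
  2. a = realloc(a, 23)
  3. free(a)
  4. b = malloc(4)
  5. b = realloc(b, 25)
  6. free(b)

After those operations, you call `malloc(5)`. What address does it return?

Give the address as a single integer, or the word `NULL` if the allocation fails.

Answer: 0

Derivation:
Op 1: a = malloc(11) -> a = 0; heap: [0-10 ALLOC][11-52 FREE]
Op 2: a = realloc(a, 23) -> a = 0; heap: [0-22 ALLOC][23-52 FREE]
Op 3: free(a) -> (freed a); heap: [0-52 FREE]
Op 4: b = malloc(4) -> b = 0; heap: [0-3 ALLOC][4-52 FREE]
Op 5: b = realloc(b, 25) -> b = 0; heap: [0-24 ALLOC][25-52 FREE]
Op 6: free(b) -> (freed b); heap: [0-52 FREE]
malloc(5): first-fit scan over [0-52 FREE] -> 0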